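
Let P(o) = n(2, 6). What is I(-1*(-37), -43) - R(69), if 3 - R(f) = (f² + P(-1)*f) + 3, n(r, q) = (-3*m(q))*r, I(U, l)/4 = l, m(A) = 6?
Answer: 2105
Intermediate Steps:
I(U, l) = 4*l
n(r, q) = -18*r (n(r, q) = (-3*6)*r = -18*r)
P(o) = -36 (P(o) = -18*2 = -36)
R(f) = -f² + 36*f (R(f) = 3 - ((f² - 36*f) + 3) = 3 - (3 + f² - 36*f) = 3 + (-3 - f² + 36*f) = -f² + 36*f)
I(-1*(-37), -43) - R(69) = 4*(-43) - 69*(36 - 1*69) = -172 - 69*(36 - 69) = -172 - 69*(-33) = -172 - 1*(-2277) = -172 + 2277 = 2105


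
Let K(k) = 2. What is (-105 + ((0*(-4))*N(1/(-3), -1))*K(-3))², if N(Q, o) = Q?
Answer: 11025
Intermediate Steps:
(-105 + ((0*(-4))*N(1/(-3), -1))*K(-3))² = (-105 + ((0*(-4))/(-3))*2)² = (-105 + (0*(-⅓))*2)² = (-105 + 0*2)² = (-105 + 0)² = (-105)² = 11025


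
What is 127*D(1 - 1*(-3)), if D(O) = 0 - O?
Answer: -508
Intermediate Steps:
D(O) = -O
127*D(1 - 1*(-3)) = 127*(-(1 - 1*(-3))) = 127*(-(1 + 3)) = 127*(-1*4) = 127*(-4) = -508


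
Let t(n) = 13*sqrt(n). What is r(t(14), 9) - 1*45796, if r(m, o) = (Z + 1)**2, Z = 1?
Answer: -45792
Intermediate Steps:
r(m, o) = 4 (r(m, o) = (1 + 1)**2 = 2**2 = 4)
r(t(14), 9) - 1*45796 = 4 - 1*45796 = 4 - 45796 = -45792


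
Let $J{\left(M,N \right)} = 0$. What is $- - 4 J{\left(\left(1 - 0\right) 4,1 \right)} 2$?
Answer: $0$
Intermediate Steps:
$- - 4 J{\left(\left(1 - 0\right) 4,1 \right)} 2 = - \left(-4\right) 0 \cdot 2 = - 0 \cdot 2 = \left(-1\right) 0 = 0$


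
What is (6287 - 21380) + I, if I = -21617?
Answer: -36710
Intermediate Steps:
(6287 - 21380) + I = (6287 - 21380) - 21617 = -15093 - 21617 = -36710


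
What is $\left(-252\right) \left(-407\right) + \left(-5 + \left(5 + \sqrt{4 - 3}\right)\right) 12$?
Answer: $102576$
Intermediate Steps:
$\left(-252\right) \left(-407\right) + \left(-5 + \left(5 + \sqrt{4 - 3}\right)\right) 12 = 102564 + \left(-5 + \left(5 + \sqrt{1}\right)\right) 12 = 102564 + \left(-5 + \left(5 + 1\right)\right) 12 = 102564 + \left(-5 + 6\right) 12 = 102564 + 1 \cdot 12 = 102564 + 12 = 102576$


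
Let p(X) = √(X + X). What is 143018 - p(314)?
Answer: 143018 - 2*√157 ≈ 1.4299e+5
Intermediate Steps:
p(X) = √2*√X (p(X) = √(2*X) = √2*√X)
143018 - p(314) = 143018 - √2*√314 = 143018 - 2*√157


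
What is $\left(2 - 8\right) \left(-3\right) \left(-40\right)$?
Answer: $-720$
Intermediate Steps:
$\left(2 - 8\right) \left(-3\right) \left(-40\right) = \left(-6\right) \left(-3\right) \left(-40\right) = 18 \left(-40\right) = -720$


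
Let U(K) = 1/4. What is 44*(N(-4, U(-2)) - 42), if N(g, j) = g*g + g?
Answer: -1320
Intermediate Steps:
U(K) = 1/4
N(g, j) = g + g**2 (N(g, j) = g**2 + g = g + g**2)
44*(N(-4, U(-2)) - 42) = 44*(-4*(1 - 4) - 42) = 44*(-4*(-3) - 42) = 44*(12 - 42) = 44*(-30) = -1320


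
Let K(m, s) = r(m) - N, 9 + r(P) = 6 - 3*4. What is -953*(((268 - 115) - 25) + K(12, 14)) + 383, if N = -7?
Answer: -113977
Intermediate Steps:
r(P) = -15 (r(P) = -9 + (6 - 3*4) = -9 + (6 - 12) = -9 - 6 = -15)
K(m, s) = -8 (K(m, s) = -15 - 1*(-7) = -15 + 7 = -8)
-953*(((268 - 115) - 25) + K(12, 14)) + 383 = -953*(((268 - 115) - 25) - 8) + 383 = -953*((153 - 25) - 8) + 383 = -953*(128 - 8) + 383 = -953*120 + 383 = -114360 + 383 = -113977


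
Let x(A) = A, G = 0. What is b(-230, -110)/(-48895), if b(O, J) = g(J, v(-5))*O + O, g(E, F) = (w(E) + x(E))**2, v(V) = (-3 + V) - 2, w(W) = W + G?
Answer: 2226446/9779 ≈ 227.68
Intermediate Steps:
w(W) = W (w(W) = W + 0 = W)
v(V) = -5 + V
g(E, F) = 4*E**2 (g(E, F) = (E + E)**2 = (2*E)**2 = 4*E**2)
b(O, J) = O + 4*O*J**2 (b(O, J) = (4*J**2)*O + O = 4*O*J**2 + O = O + 4*O*J**2)
b(-230, -110)/(-48895) = -230*(1 + 4*(-110)**2)/(-48895) = -230*(1 + 4*12100)*(-1/48895) = -230*(1 + 48400)*(-1/48895) = -230*48401*(-1/48895) = -11132230*(-1/48895) = 2226446/9779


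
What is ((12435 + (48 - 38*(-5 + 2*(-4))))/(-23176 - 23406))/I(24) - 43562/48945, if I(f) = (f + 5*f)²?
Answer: -14026077260363/15759055802880 ≈ -0.89003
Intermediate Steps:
I(f) = 36*f² (I(f) = (6*f)² = 36*f²)
((12435 + (48 - 38*(-5 + 2*(-4))))/(-23176 - 23406))/I(24) - 43562/48945 = ((12435 + (48 - 38*(-5 + 2*(-4))))/(-23176 - 23406))/((36*24²)) - 43562/48945 = ((12435 + (48 - 38*(-5 - 8)))/(-46582))/((36*576)) - 43562*1/48945 = ((12435 + (48 - 38*(-13)))*(-1/46582))/20736 - 43562/48945 = ((12435 + (48 + 494))*(-1/46582))*(1/20736) - 43562/48945 = ((12435 + 542)*(-1/46582))*(1/20736) - 43562/48945 = (12977*(-1/46582))*(1/20736) - 43562/48945 = -12977/46582*1/20736 - 43562/48945 = -12977/965924352 - 43562/48945 = -14026077260363/15759055802880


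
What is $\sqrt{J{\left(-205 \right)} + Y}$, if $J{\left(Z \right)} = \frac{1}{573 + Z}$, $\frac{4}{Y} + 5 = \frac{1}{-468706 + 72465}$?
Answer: $\frac{i \sqrt{735774096203193}}{30378492} \approx 0.89291 i$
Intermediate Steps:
$Y = - \frac{792482}{990603}$ ($Y = \frac{4}{-5 + \frac{1}{-468706 + 72465}} = \frac{4}{-5 + \frac{1}{-396241}} = \frac{4}{-5 - \frac{1}{396241}} = \frac{4}{- \frac{1981206}{396241}} = 4 \left(- \frac{396241}{1981206}\right) = - \frac{792482}{990603} \approx -0.8$)
$\sqrt{J{\left(-205 \right)} + Y} = \sqrt{\frac{1}{573 - 205} - \frac{792482}{990603}} = \sqrt{\frac{1}{368} - \frac{792482}{990603}} = \sqrt{- \frac{290642773}{364541904}} = \frac{i \sqrt{735774096203193}}{30378492}$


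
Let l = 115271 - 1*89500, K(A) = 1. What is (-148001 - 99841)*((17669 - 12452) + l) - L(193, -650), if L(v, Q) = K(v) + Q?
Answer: -7680127247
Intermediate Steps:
l = 25771 (l = 115271 - 89500 = 25771)
L(v, Q) = 1 + Q
(-148001 - 99841)*((17669 - 12452) + l) - L(193, -650) = (-148001 - 99841)*((17669 - 12452) + 25771) - (1 - 650) = -247842*(5217 + 25771) - 1*(-649) = -247842*30988 + 649 = -7680127896 + 649 = -7680127247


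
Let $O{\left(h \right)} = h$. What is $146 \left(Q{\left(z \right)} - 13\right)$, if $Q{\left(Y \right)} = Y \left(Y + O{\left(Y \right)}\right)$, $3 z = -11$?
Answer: $\frac{18250}{9} \approx 2027.8$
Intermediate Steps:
$z = - \frac{11}{3}$ ($z = \frac{1}{3} \left(-11\right) = - \frac{11}{3} \approx -3.6667$)
$Q{\left(Y \right)} = 2 Y^{2}$ ($Q{\left(Y \right)} = Y \left(Y + Y\right) = Y 2 Y = 2 Y^{2}$)
$146 \left(Q{\left(z \right)} - 13\right) = 146 \left(2 \left(- \frac{11}{3}\right)^{2} - 13\right) = 146 \left(2 \cdot \frac{121}{9} - 13\right) = 146 \left(\frac{242}{9} - 13\right) = 146 \cdot \frac{125}{9} = \frac{18250}{9}$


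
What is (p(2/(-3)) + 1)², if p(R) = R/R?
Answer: 4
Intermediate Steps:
p(R) = 1
(p(2/(-3)) + 1)² = (1 + 1)² = 2² = 4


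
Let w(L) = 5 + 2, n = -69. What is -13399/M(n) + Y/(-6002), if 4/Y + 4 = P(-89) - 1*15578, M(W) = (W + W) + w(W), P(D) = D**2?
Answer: 308051867001/3011776591 ≈ 102.28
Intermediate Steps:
w(L) = 7
M(W) = 7 + 2*W (M(W) = (W + W) + 7 = 2*W + 7 = 7 + 2*W)
Y = -4/7661 (Y = 4/(-4 + ((-89)**2 - 1*15578)) = 4/(-4 + (7921 - 15578)) = 4/(-4 - 7657) = 4/(-7661) = 4*(-1/7661) = -4/7661 ≈ -0.00052213)
-13399/M(n) + Y/(-6002) = -13399/(7 + 2*(-69)) - 4/7661/(-6002) = -13399/(7 - 138) - 4/7661*(-1/6002) = -13399/(-131) + 2/22990661 = -13399*(-1/131) + 2/22990661 = 13399/131 + 2/22990661 = 308051867001/3011776591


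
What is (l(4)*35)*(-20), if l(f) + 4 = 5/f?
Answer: 1925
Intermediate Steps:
l(f) = -4 + 5/f
(l(4)*35)*(-20) = ((-4 + 5/4)*35)*(-20) = -11/4*35*(-20) = -385/4*(-20) = 1925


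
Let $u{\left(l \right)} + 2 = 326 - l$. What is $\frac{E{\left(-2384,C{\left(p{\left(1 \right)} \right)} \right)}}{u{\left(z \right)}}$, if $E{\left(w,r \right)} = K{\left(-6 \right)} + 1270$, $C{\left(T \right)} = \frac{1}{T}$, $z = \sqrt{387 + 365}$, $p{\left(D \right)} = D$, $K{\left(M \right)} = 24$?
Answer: $\frac{52407}{13028} + \frac{647 \sqrt{47}}{13028} \approx 4.3631$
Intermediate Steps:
$z = 4 \sqrt{47}$ ($z = \sqrt{752} = 4 \sqrt{47} \approx 27.423$)
$u{\left(l \right)} = 324 - l$ ($u{\left(l \right)} = -2 - \left(-326 + l\right) = 324 - l$)
$E{\left(w,r \right)} = 1294$ ($E{\left(w,r \right)} = 24 + 1270 = 1294$)
$\frac{E{\left(-2384,C{\left(p{\left(1 \right)} \right)} \right)}}{u{\left(z \right)}} = \frac{1294}{324 - 4 \sqrt{47}}$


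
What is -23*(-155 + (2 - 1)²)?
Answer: 3542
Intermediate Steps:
-23*(-155 + (2 - 1)²) = -23*(-155 + 1²) = -23*(-155 + 1) = -23*(-154) = 3542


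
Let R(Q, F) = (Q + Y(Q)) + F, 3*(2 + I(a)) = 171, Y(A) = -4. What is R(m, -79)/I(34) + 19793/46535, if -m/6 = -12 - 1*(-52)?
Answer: -2788438/511885 ≈ -5.4474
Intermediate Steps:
m = -240 (m = -6*(-12 - 1*(-52)) = -6*(-12 + 52) = -6*40 = -240)
I(a) = 55 (I(a) = -2 + (⅓)*171 = -2 + 57 = 55)
R(Q, F) = -4 + F + Q (R(Q, F) = (Q - 4) + F = (-4 + Q) + F = -4 + F + Q)
R(m, -79)/I(34) + 19793/46535 = (-4 - 79 - 240)/55 + 19793/46535 = -323*1/55 + 19793*(1/46535) = -323/55 + 19793/46535 = -2788438/511885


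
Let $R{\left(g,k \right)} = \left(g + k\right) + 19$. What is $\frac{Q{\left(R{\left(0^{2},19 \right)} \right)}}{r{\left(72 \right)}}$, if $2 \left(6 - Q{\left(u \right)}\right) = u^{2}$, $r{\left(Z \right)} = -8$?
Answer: $\frac{179}{2} \approx 89.5$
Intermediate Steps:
$R{\left(g,k \right)} = 19 + g + k$
$Q{\left(u \right)} = 6 - \frac{u^{2}}{2}$
$\frac{Q{\left(R{\left(0^{2},19 \right)} \right)}}{r{\left(72 \right)}} = \frac{6 - \frac{\left(19 + 0^{2} + 19\right)^{2}}{2}}{-8} = \left(6 - \frac{\left(19 + 0 + 19\right)^{2}}{2}\right) \left(- \frac{1}{8}\right) = \left(6 - \frac{38^{2}}{2}\right) \left(- \frac{1}{8}\right) = \left(6 - 722\right) \left(- \frac{1}{8}\right) = \left(-716\right) \left(- \frac{1}{8}\right) = \frac{179}{2}$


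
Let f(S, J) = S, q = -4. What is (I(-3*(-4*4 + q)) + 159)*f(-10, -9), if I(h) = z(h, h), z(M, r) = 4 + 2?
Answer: -1650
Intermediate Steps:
z(M, r) = 6
I(h) = 6
(I(-3*(-4*4 + q)) + 159)*f(-10, -9) = (6 + 159)*(-10) = 165*(-10) = -1650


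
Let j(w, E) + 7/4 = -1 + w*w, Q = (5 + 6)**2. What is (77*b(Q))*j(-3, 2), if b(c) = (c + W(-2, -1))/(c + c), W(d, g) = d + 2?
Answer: 1925/8 ≈ 240.63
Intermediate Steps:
Q = 121 (Q = 11**2 = 121)
W(d, g) = 2 + d
j(w, E) = -11/4 + w**2 (j(w, E) = -7/4 + (-1 + w*w) = -7/4 + (-1 + w**2) = -11/4 + w**2)
b(c) = 1/2 (b(c) = (c + (2 - 2))/(c + c) = (c + 0)/((2*c)) = c*(1/(2*c)) = 1/2)
(77*b(Q))*j(-3, 2) = (77*(1/2))*(-11/4 + (-3)**2) = 77*(-11/4 + 9)/2 = (77/2)*(25/4) = 1925/8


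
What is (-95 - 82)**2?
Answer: 31329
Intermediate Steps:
(-95 - 82)**2 = (-177)**2 = 31329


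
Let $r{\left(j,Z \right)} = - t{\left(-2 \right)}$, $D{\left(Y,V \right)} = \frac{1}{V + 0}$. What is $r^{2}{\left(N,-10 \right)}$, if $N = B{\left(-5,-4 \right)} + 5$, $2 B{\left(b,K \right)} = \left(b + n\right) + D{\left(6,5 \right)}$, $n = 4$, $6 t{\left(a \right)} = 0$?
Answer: $0$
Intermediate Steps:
$t{\left(a \right)} = 0$ ($t{\left(a \right)} = \frac{1}{6} \cdot 0 = 0$)
$D{\left(Y,V \right)} = \frac{1}{V}$
$B{\left(b,K \right)} = \frac{21}{10} + \frac{b}{2}$ ($B{\left(b,K \right)} = \frac{\left(b + 4\right) + \frac{1}{5}}{2} = \frac{\left(4 + b\right) + \frac{1}{5}}{2} = \frac{\frac{21}{5} + b}{2} = \frac{21}{10} + \frac{b}{2}$)
$N = \frac{23}{5}$ ($N = \left(\frac{21}{10} + \frac{1}{2} \left(-5\right)\right) + 5 = \left(\frac{21}{10} - \frac{5}{2}\right) + 5 = - \frac{2}{5} + 5 = \frac{23}{5} \approx 4.6$)
$r{\left(j,Z \right)} = 0$ ($r{\left(j,Z \right)} = \left(-1\right) 0 = 0$)
$r^{2}{\left(N,-10 \right)} = 0^{2} = 0$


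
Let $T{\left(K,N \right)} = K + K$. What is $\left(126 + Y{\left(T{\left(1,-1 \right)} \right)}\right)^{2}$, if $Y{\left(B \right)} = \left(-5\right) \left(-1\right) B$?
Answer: $18496$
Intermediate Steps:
$T{\left(K,N \right)} = 2 K$
$Y{\left(B \right)} = 5 B$
$\left(126 + Y{\left(T{\left(1,-1 \right)} \right)}\right)^{2} = \left(126 + 5 \cdot 2 \cdot 1\right)^{2} = \left(126 + 5 \cdot 2\right)^{2} = \left(126 + 10\right)^{2} = 136^{2} = 18496$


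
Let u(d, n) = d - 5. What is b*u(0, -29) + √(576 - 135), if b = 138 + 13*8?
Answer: -1189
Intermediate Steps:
u(d, n) = -5 + d
b = 242 (b = 138 + 104 = 242)
b*u(0, -29) + √(576 - 135) = 242*(-5 + 0) + √(576 - 135) = 242*(-5) + √441 = -1210 + 21 = -1189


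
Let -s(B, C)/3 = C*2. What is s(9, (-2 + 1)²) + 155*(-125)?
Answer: -19381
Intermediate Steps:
s(B, C) = -6*C (s(B, C) = -3*C*2 = -6*C)
s(9, (-2 + 1)²) + 155*(-125) = -6*(-2 + 1)² + 155*(-125) = -6*(-1)² - 19375 = -6*1 - 19375 = -6 - 19375 = -19381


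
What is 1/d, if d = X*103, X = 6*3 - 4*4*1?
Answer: 1/206 ≈ 0.0048544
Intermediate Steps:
X = 2 (X = 18 - 16*1 = 18 - 16 = 2)
d = 206 (d = 2*103 = 206)
1/d = 1/206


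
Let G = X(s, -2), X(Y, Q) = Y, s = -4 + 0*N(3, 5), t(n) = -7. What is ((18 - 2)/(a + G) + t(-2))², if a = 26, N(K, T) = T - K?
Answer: 4761/121 ≈ 39.347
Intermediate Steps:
s = -4 (s = -4 + 0*(5 - 1*3) = -4 + 0*(5 - 3) = -4 + 0*2 = -4 + 0 = -4)
G = -4
((18 - 2)/(a + G) + t(-2))² = ((18 - 2)/(26 - 4) - 7)² = (16/22 - 7)² = (16*(1/22) - 7)² = (8/11 - 7)² = (-69/11)² = 4761/121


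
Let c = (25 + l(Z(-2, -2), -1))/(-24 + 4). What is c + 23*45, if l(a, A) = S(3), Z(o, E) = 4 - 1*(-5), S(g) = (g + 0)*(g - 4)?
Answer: 10339/10 ≈ 1033.9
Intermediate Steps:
S(g) = g*(-4 + g)
Z(o, E) = 9 (Z(o, E) = 4 + 5 = 9)
l(a, A) = -3 (l(a, A) = 3*(-4 + 3) = 3*(-1) = -3)
c = -11/10 (c = (25 - 3)/(-24 + 4) = 22/(-20) = 22*(-1/20) = -11/10 ≈ -1.1000)
c + 23*45 = -11/10 + 23*45 = -11/10 + 1035 = 10339/10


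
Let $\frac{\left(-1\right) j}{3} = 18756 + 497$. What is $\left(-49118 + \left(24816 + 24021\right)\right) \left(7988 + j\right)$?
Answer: $13985651$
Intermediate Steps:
$j = -57759$ ($j = - 3 \left(18756 + 497\right) = \left(-3\right) 19253 = -57759$)
$\left(-49118 + \left(24816 + 24021\right)\right) \left(7988 + j\right) = \left(-49118 + \left(24816 + 24021\right)\right) \left(7988 - 57759\right) = \left(-49118 + 48837\right) \left(-49771\right) = \left(-281\right) \left(-49771\right) = 13985651$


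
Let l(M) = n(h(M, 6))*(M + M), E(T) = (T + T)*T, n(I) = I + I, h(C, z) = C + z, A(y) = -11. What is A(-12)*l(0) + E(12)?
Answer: 288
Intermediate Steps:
n(I) = 2*I
E(T) = 2*T**2 (E(T) = (2*T)*T = 2*T**2)
l(M) = 2*M*(12 + 2*M) (l(M) = (2*(M + 6))*(M + M) = (2*(6 + M))*(2*M) = (12 + 2*M)*(2*M) = 2*M*(12 + 2*M))
A(-12)*l(0) + E(12) = -44*0*(6 + 0) + 2*12**2 = -44*0*6 + 2*144 = -11*0 + 288 = 0 + 288 = 288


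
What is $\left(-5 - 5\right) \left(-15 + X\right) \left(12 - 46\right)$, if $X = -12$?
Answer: $-9180$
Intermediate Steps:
$\left(-5 - 5\right) \left(-15 + X\right) \left(12 - 46\right) = \left(-5 - 5\right) \left(-15 - 12\right) \left(12 - 46\right) = \left(-10\right) \left(-27\right) \left(-34\right) = 270 \left(-34\right) = -9180$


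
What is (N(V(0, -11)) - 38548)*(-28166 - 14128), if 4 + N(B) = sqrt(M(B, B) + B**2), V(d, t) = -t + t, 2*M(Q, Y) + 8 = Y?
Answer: 1630518288 - 84588*I ≈ 1.6305e+9 - 84588.0*I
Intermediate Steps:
M(Q, Y) = -4 + Y/2
V(d, t) = 0
N(B) = -4 + sqrt(-4 + B**2 + B/2) (N(B) = -4 + sqrt((-4 + B/2) + B**2) = -4 + sqrt(-4 + B**2 + B/2))
(N(V(0, -11)) - 38548)*(-28166 - 14128) = ((-4 + sqrt(-16 + 2*0 + 4*0**2)/2) - 38548)*(-28166 - 14128) = ((-4 + sqrt(-16 + 0 + 4*0)/2) - 38548)*(-42294) = ((-4 + sqrt(-16 + 0 + 0)/2) - 38548)*(-42294) = ((-4 + sqrt(-16)/2) - 38548)*(-42294) = ((-4 + (4*I)/2) - 38548)*(-42294) = ((-4 + 2*I) - 38548)*(-42294) = (-38552 + 2*I)*(-42294) = 1630518288 - 84588*I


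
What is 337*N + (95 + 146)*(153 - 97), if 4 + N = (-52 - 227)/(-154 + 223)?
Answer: 248063/23 ≈ 10785.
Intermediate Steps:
N = -185/23 (N = -4 + (-52 - 227)/(-154 + 223) = -4 - 279/69 = -4 - 279*1/69 = -4 - 93/23 = -185/23 ≈ -8.0435)
337*N + (95 + 146)*(153 - 97) = 337*(-185/23) + (95 + 146)*(153 - 97) = -62345/23 + 241*56 = -62345/23 + 13496 = 248063/23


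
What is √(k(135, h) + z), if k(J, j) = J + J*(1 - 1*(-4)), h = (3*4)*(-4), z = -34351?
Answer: I*√33541 ≈ 183.14*I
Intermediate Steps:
h = -48 (h = 12*(-4) = -48)
k(J, j) = 6*J (k(J, j) = J + J*(1 + 4) = J + J*5 = J + 5*J = 6*J)
√(k(135, h) + z) = √(6*135 - 34351) = √(810 - 34351) = √(-33541) = I*√33541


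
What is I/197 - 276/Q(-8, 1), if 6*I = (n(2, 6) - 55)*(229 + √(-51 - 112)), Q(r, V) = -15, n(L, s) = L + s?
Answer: 54929/5910 - 47*I*√163/1182 ≈ 9.2943 - 0.50766*I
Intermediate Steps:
I = -10763/6 - 47*I*√163/6 (I = (((2 + 6) - 55)*(229 + √(-51 - 112)))/6 = ((8 - 55)*(229 + √(-163)))/6 = (-47*(229 + I*√163))/6 = (-10763 - 47*I*√163)/6 = -10763/6 - 47*I*√163/6 ≈ -1793.8 - 100.01*I)
I/197 - 276/Q(-8, 1) = (-10763/6 - 47*I*√163/6)/197 - 276/(-15) = (-10763/6 - 47*I*√163/6)*(1/197) - 276*(-1/15) = (-10763/1182 - 47*I*√163/1182) + 92/5 = 54929/5910 - 47*I*√163/1182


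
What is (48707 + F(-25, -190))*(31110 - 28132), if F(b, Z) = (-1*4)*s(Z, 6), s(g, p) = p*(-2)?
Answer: 145192390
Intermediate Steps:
s(g, p) = -2*p
F(b, Z) = 48 (F(b, Z) = (-1*4)*(-2*6) = -4*(-12) = 48)
(48707 + F(-25, -190))*(31110 - 28132) = (48707 + 48)*(31110 - 28132) = 48755*2978 = 145192390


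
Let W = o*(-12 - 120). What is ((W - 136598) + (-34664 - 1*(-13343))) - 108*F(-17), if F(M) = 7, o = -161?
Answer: -137423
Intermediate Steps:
W = 21252 (W = -161*(-12 - 120) = -161*(-132) = 21252)
((W - 136598) + (-34664 - 1*(-13343))) - 108*F(-17) = ((21252 - 136598) + (-34664 - 1*(-13343))) - 108*7 = (-115346 + (-34664 + 13343)) - 756 = (-115346 - 21321) - 756 = -136667 - 756 = -137423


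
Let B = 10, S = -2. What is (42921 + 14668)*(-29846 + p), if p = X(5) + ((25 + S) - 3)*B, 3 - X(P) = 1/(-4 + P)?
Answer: -1707168316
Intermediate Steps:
X(P) = 3 - 1/(-4 + P)
p = 202 (p = (-13 + 3*5)/(-4 + 5) + ((25 - 2) - 3)*10 = (-13 + 15)/1 + (23 - 3)*10 = 1*2 + 20*10 = 2 + 200 = 202)
(42921 + 14668)*(-29846 + p) = (42921 + 14668)*(-29846 + 202) = 57589*(-29644) = -1707168316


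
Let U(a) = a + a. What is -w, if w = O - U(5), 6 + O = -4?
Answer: 20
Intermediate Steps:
U(a) = 2*a
O = -10 (O = -6 - 4 = -10)
w = -20 (w = -10 - 2*5 = -10 - 1*10 = -10 - 10 = -20)
-w = -1*(-20) = 20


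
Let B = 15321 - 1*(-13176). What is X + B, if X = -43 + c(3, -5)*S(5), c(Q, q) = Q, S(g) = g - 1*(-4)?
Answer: 28481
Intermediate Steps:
S(g) = 4 + g (S(g) = g + 4 = 4 + g)
X = -16 (X = -43 + 3*(4 + 5) = -43 + 3*9 = -43 + 27 = -16)
B = 28497 (B = 15321 + 13176 = 28497)
X + B = -16 + 28497 = 28481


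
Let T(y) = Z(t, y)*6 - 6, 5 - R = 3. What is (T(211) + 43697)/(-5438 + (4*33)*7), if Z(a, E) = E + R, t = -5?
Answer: -44969/4514 ≈ -9.9621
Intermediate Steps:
R = 2 (R = 5 - 1*3 = 5 - 3 = 2)
Z(a, E) = 2 + E (Z(a, E) = E + 2 = 2 + E)
T(y) = 6 + 6*y (T(y) = (2 + y)*6 - 6 = (12 + 6*y) - 6 = 6 + 6*y)
(T(211) + 43697)/(-5438 + (4*33)*7) = ((6 + 6*211) + 43697)/(-5438 + (4*33)*7) = ((6 + 1266) + 43697)/(-5438 + 132*7) = (1272 + 43697)/(-5438 + 924) = 44969/(-4514) = 44969*(-1/4514) = -44969/4514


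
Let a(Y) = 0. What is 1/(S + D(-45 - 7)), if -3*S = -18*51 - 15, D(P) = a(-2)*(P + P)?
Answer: 1/311 ≈ 0.0032154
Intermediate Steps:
D(P) = 0 (D(P) = 0*(P + P) = 0*(2*P) = 0)
S = 311 (S = -(-18*51 - 15)/3 = -(-918 - 15)/3 = -1/3*(-933) = 311)
1/(S + D(-45 - 7)) = 1/(311 + 0) = 1/311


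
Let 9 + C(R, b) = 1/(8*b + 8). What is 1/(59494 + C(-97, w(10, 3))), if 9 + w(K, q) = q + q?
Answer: 16/951759 ≈ 1.6811e-5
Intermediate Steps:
w(K, q) = -9 + 2*q (w(K, q) = -9 + (q + q) = -9 + 2*q)
C(R, b) = -9 + 1/(8 + 8*b) (C(R, b) = -9 + 1/(8*b + 8) = -9 + 1/(8 + 8*b))
1/(59494 + C(-97, w(10, 3))) = 1/(59494 + (-71 - 72*(-9 + 2*3))/(8*(1 + (-9 + 2*3)))) = 1/(59494 + (-71 - 72*(-9 + 6))/(8*(1 + (-9 + 6)))) = 1/(59494 + (-71 - 72*(-3))/(8*(1 - 3))) = 1/(59494 + (1/8)*(-71 + 216)/(-2)) = 1/(59494 + (1/8)*(-1/2)*145) = 1/(59494 - 145/16) = 1/(951759/16) = 16/951759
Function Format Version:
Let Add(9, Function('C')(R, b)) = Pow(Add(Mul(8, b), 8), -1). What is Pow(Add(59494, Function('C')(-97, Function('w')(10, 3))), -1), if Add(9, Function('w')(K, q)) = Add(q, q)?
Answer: Rational(16, 951759) ≈ 1.6811e-5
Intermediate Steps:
Function('w')(K, q) = Add(-9, Mul(2, q)) (Function('w')(K, q) = Add(-9, Add(q, q)) = Add(-9, Mul(2, q)))
Function('C')(R, b) = Add(-9, Pow(Add(8, Mul(8, b)), -1)) (Function('C')(R, b) = Add(-9, Pow(Add(Mul(8, b), 8), -1)) = Add(-9, Pow(Add(8, Mul(8, b)), -1)))
Pow(Add(59494, Function('C')(-97, Function('w')(10, 3))), -1) = Pow(Add(59494, Mul(Rational(1, 8), Pow(Add(1, Add(-9, Mul(2, 3))), -1), Add(-71, Mul(-72, Add(-9, Mul(2, 3)))))), -1) = Pow(Add(59494, Mul(Rational(1, 8), Pow(Add(1, Add(-9, 6)), -1), Add(-71, Mul(-72, Add(-9, 6))))), -1) = Pow(Add(59494, Mul(Rational(1, 8), Pow(Add(1, -3), -1), Add(-71, Mul(-72, -3)))), -1) = Pow(Add(59494, Mul(Rational(1, 8), Pow(-2, -1), Add(-71, 216))), -1) = Pow(Add(59494, Mul(Rational(1, 8), Rational(-1, 2), 145)), -1) = Pow(Add(59494, Rational(-145, 16)), -1) = Pow(Rational(951759, 16), -1) = Rational(16, 951759)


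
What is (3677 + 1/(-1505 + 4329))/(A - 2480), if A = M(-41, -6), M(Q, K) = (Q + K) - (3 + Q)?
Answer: -10383849/7028936 ≈ -1.4773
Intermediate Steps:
M(Q, K) = -3 + K (M(Q, K) = (K + Q) + (-3 - Q) = -3 + K)
A = -9 (A = -3 - 6 = -9)
(3677 + 1/(-1505 + 4329))/(A - 2480) = (3677 + 1/(-1505 + 4329))/(-9 - 2480) = (3677 + 1/2824)/(-2489) = (3677 + 1/2824)*(-1/2489) = (10383849/2824)*(-1/2489) = -10383849/7028936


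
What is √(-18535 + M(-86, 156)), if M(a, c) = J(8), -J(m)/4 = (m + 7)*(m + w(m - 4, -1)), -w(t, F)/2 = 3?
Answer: I*√18655 ≈ 136.58*I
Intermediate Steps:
w(t, F) = -6 (w(t, F) = -2*3 = -6)
J(m) = -4*(-6 + m)*(7 + m) (J(m) = -4*(m + 7)*(m - 6) = -4*(7 + m)*(-6 + m) = -4*(-6 + m)*(7 + m))
M(a, c) = -120 (M(a, c) = 168 - 4*8 - 4*8² = 168 - 32 - 4*64 = 168 - 32 - 256 = -120)
√(-18535 + M(-86, 156)) = √(-18535 - 120) = √(-18655) = I*√18655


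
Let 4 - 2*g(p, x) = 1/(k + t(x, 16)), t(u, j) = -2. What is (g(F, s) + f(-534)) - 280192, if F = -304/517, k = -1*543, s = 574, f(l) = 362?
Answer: -305012519/1090 ≈ -2.7983e+5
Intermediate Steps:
k = -543
F = -304/517 (F = -304*1/517 = -304/517 ≈ -0.58801)
g(p, x) = 2181/1090 (g(p, x) = 2 - 1/(2*(-543 - 2)) = 2 - 1/2/(-545) = 2 - 1/2*(-1/545) = 2 + 1/1090 = 2181/1090)
(g(F, s) + f(-534)) - 280192 = (2181/1090 + 362) - 280192 = 396761/1090 - 280192 = -305012519/1090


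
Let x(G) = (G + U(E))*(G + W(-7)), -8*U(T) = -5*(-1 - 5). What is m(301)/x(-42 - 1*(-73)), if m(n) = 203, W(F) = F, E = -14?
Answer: 203/654 ≈ 0.31040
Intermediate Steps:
U(T) = -15/4 (U(T) = -(-5)*(-1 - 5)/8 = -(-5)*(-6)/8 = -1/8*30 = -15/4)
x(G) = (-7 + G)*(-15/4 + G) (x(G) = (G - 15/4)*(G - 7) = (-15/4 + G)*(-7 + G) = (-7 + G)*(-15/4 + G))
m(301)/x(-42 - 1*(-73)) = 203/(105/4 + (-42 - 1*(-73))**2 - 43*(-42 - 1*(-73))/4) = 203/(105/4 + (-42 + 73)**2 - 43*(-42 + 73)/4) = 203/(105/4 + 31**2 - 43/4*31) = 203/(105/4 + 961 - 1333/4) = 203/654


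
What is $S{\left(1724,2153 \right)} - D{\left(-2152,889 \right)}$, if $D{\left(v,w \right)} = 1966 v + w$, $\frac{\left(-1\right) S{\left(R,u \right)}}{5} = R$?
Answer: $4221323$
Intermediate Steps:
$S{\left(R,u \right)} = - 5 R$
$D{\left(v,w \right)} = w + 1966 v$
$S{\left(1724,2153 \right)} - D{\left(-2152,889 \right)} = \left(-5\right) 1724 - \left(889 + 1966 \left(-2152\right)\right) = -8620 - \left(889 - 4230832\right) = -8620 - -4229943 = -8620 + 4229943 = 4221323$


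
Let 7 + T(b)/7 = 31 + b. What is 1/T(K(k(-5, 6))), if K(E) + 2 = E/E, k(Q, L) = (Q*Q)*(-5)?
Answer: 1/161 ≈ 0.0062112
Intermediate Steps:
k(Q, L) = -5*Q**2 (k(Q, L) = Q**2*(-5) = -5*Q**2)
K(E) = -1 (K(E) = -2 + E/E = -2 + 1 = -1)
T(b) = 168 + 7*b (T(b) = -49 + 7*(31 + b) = -49 + (217 + 7*b) = 168 + 7*b)
1/T(K(k(-5, 6))) = 1/(168 + 7*(-1)) = 1/(168 - 7) = 1/161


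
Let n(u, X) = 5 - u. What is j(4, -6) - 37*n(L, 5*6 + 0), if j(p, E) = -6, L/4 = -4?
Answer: -783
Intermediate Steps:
L = -16 (L = 4*(-4) = -16)
j(4, -6) - 37*n(L, 5*6 + 0) = -6 - 37*(5 - 1*(-16)) = -6 - 37*(5 + 16) = -6 - 37*21 = -6 - 777 = -783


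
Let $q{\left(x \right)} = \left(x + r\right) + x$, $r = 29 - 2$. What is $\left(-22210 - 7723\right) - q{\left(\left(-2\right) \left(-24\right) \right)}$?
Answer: $-30056$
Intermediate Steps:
$r = 27$ ($r = 29 - 2 = 27$)
$q{\left(x \right)} = 27 + 2 x$ ($q{\left(x \right)} = \left(x + 27\right) + x = \left(27 + x\right) + x = 27 + 2 x$)
$\left(-22210 - 7723\right) - q{\left(\left(-2\right) \left(-24\right) \right)} = \left(-22210 - 7723\right) - \left(27 + 2 \left(\left(-2\right) \left(-24\right)\right)\right) = -29933 - \left(27 + 2 \cdot 48\right) = -29933 - \left(27 + 96\right) = -29933 - 123 = -30056$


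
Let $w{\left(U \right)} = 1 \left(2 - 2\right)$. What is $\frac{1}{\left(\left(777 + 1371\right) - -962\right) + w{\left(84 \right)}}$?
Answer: $\frac{1}{3110} \approx 0.00032154$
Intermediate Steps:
$w{\left(U \right)} = 0$ ($w{\left(U \right)} = 1 \cdot 0 = 0$)
$\frac{1}{\left(\left(777 + 1371\right) - -962\right) + w{\left(84 \right)}} = \frac{1}{\left(\left(777 + 1371\right) - -962\right) + 0} = \frac{1}{\left(2148 + 962\right) + 0} = \frac{1}{3110 + 0} = \frac{1}{3110}$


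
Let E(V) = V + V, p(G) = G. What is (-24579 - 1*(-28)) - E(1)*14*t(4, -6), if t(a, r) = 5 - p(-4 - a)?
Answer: -24915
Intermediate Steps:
E(V) = 2*V
t(a, r) = 9 + a (t(a, r) = 5 - (-4 - a) = 5 + (4 + a) = 9 + a)
(-24579 - 1*(-28)) - E(1)*14*t(4, -6) = (-24579 - 1*(-28)) - (2*1)*14*(9 + 4) = (-24579 + 28) - 2*14*13 = -24551 - 28*13 = -24551 - 1*364 = -24551 - 364 = -24915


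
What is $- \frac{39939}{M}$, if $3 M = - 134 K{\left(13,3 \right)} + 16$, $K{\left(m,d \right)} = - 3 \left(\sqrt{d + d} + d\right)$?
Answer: $- \frac{73208187}{261830} + \frac{24083217 \sqrt{6}}{261830} \approx -54.297$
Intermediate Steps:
$K{\left(m,d \right)} = - 3 d - 3 \sqrt{2} \sqrt{d}$ ($K{\left(m,d \right)} = - 3 \left(\sqrt{2 d} + d\right) = - 3 \left(\sqrt{2} \sqrt{d} + d\right) = - 3 \left(d + \sqrt{2} \sqrt{d}\right) = - 3 d - 3 \sqrt{2} \sqrt{d}$)
$M = \frac{1222}{3} + 134 \sqrt{6}$ ($M = \frac{- 134 \left(\left(-3\right) 3 - 3 \sqrt{2} \sqrt{3}\right) + 16}{3} = \frac{- 134 \left(-9 - 3 \sqrt{6}\right) + 16}{3} = \frac{\left(1206 + 402 \sqrt{6}\right) + 16}{3} = \frac{1222 + 402 \sqrt{6}}{3} = \frac{1222}{3} + 134 \sqrt{6} \approx 735.56$)
$- \frac{39939}{M} = - \frac{39939}{\frac{1222}{3} + 134 \sqrt{6}}$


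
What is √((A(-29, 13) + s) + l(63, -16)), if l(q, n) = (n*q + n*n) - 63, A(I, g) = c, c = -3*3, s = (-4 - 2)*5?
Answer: I*√854 ≈ 29.223*I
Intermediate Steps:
s = -30 (s = -6*5 = -30)
c = -9
A(I, g) = -9
l(q, n) = -63 + n² + n*q (l(q, n) = (n*q + n²) - 63 = (n² + n*q) - 63 = -63 + n² + n*q)
√((A(-29, 13) + s) + l(63, -16)) = √((-9 - 30) + (-63 + (-16)² - 16*63)) = √(-39 + (-63 + 256 - 1008)) = √(-39 - 815) = √(-854) = I*√854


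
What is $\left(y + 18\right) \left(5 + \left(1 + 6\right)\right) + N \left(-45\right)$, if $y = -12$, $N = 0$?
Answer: $72$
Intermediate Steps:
$\left(y + 18\right) \left(5 + \left(1 + 6\right)\right) + N \left(-45\right) = \left(-12 + 18\right) \left(5 + \left(1 + 6\right)\right) + 0 \left(-45\right) = 6 \left(5 + 7\right) + 0 = 6 \cdot 12 + 0 = 72 + 0 = 72$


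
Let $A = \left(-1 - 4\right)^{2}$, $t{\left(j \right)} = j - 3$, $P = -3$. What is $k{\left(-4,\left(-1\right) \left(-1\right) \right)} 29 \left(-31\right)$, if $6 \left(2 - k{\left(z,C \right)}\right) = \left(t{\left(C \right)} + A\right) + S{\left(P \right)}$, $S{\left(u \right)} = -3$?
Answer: $\frac{3596}{3} \approx 1198.7$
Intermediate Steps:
$t{\left(j \right)} = -3 + j$
$A = 25$ ($A = \left(-5\right)^{2} = 25$)
$k{\left(z,C \right)} = - \frac{7}{6} - \frac{C}{6}$ ($k{\left(z,C \right)} = 2 - \frac{\left(\left(-3 + C\right) + 25\right) - 3}{6} = 2 - \frac{\left(22 + C\right) - 3}{6} = 2 - \frac{19 + C}{6} = 2 - \left(\frac{19}{6} + \frac{C}{6}\right) = - \frac{7}{6} - \frac{C}{6}$)
$k{\left(-4,\left(-1\right) \left(-1\right) \right)} 29 \left(-31\right) = \left(- \frac{7}{6} - \frac{\left(-1\right) \left(-1\right)}{6}\right) 29 \left(-31\right) = \left(- \frac{7}{6} - \frac{1}{6}\right) 29 \left(-31\right) = \left(- \frac{4}{3}\right) 29 \left(-31\right) = \left(- \frac{116}{3}\right) \left(-31\right) = \frac{3596}{3}$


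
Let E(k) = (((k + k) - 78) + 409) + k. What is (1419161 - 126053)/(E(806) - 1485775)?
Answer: -215518/247171 ≈ -0.87194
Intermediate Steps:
E(k) = 331 + 3*k (E(k) = ((2*k - 78) + 409) + k = ((-78 + 2*k) + 409) + k = (331 + 2*k) + k = 331 + 3*k)
(1419161 - 126053)/(E(806) - 1485775) = (1419161 - 126053)/((331 + 3*806) - 1485775) = 1293108/((331 + 2418) - 1485775) = 1293108/(2749 - 1485775) = 1293108/(-1483026) = 1293108*(-1/1483026) = -215518/247171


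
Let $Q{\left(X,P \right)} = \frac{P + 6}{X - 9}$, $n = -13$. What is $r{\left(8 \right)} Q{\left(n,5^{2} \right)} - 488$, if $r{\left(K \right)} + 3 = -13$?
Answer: $- \frac{5120}{11} \approx -465.45$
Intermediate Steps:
$Q{\left(X,P \right)} = \frac{6 + P}{-9 + X}$
$r{\left(K \right)} = -16$ ($r{\left(K \right)} = -3 - 13 = -16$)
$r{\left(8 \right)} Q{\left(n,5^{2} \right)} - 488 = - 16 \frac{6 + 5^{2}}{-9 - 13} - 488 = - 16 \frac{6 + 25}{-22} - 488 = - 16 \left(\left(- \frac{1}{22}\right) 31\right) - 488 = \left(-16\right) \left(- \frac{31}{22}\right) - 488 = \frac{248}{11} - 488 = - \frac{5120}{11}$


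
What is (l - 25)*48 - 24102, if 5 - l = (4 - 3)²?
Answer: -25110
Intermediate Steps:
l = 4 (l = 5 - (4 - 3)² = 5 - 1*1² = 5 - 1*1 = 5 - 1 = 4)
(l - 25)*48 - 24102 = (4 - 25)*48 - 24102 = -21*48 - 24102 = -1008 - 24102 = -25110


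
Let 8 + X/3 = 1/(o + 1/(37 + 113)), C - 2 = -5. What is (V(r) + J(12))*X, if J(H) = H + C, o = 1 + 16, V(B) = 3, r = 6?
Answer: -729288/2551 ≈ -285.88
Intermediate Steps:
C = -3 (C = 2 - 5 = -3)
o = 17
J(H) = -3 + H (J(H) = H - 3 = -3 + H)
X = -60774/2551 (X = -24 + 3/(17 + 1/(37 + 113)) = -24 + 3/(17 + 1/150) = -24 + 3/(2551/150) = -24 + 3*(150/2551) = -24 + 450/2551 = -60774/2551 ≈ -23.824)
(V(r) + J(12))*X = (3 + (-3 + 12))*(-60774/2551) = (3 + 9)*(-60774/2551) = 12*(-60774/2551) = -729288/2551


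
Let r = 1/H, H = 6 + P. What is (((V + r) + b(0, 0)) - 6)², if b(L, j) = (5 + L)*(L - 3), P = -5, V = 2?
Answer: 324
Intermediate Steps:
H = 1 (H = 6 - 5 = 1)
b(L, j) = (-3 + L)*(5 + L) (b(L, j) = (5 + L)*(-3 + L) = (-3 + L)*(5 + L))
r = 1 (r = 1/1 = 1)
(((V + r) + b(0, 0)) - 6)² = (((2 + 1) + (-15 + 0² + 2*0)) - 6)² = ((3 + (-15 + 0 + 0)) - 6)² = ((3 - 15) - 6)² = (-12 - 6)² = (-18)² = 324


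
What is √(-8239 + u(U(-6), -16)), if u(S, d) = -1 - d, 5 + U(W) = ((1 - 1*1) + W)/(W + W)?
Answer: 4*I*√514 ≈ 90.686*I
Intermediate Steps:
U(W) = -9/2 (U(W) = -5 + ((1 - 1*1) + W)/(W + W) = -5 + ((1 - 1) + W)/((2*W)) = -5 + (0 + W)*(1/(2*W)) = -5 + W*(1/(2*W)) = -5 + ½ = -9/2)
√(-8239 + u(U(-6), -16)) = √(-8239 + (-1 - 1*(-16))) = √(-8239 + (-1 + 16)) = √(-8239 + 15) = √(-8224) = 4*I*√514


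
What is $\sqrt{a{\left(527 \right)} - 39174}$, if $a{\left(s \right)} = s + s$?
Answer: $2 i \sqrt{9530} \approx 195.24 i$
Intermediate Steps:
$a{\left(s \right)} = 2 s$
$\sqrt{a{\left(527 \right)} - 39174} = \sqrt{2 \cdot 527 - 39174} = \sqrt{1054 - 39174} = \sqrt{-38120} = 2 i \sqrt{9530}$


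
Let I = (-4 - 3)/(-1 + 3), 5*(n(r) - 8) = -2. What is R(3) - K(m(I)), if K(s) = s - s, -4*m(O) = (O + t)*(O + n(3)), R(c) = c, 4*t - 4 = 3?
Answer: 3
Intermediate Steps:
t = 7/4 (t = 1 + (1/4)*3 = 1 + 3/4 = 7/4 ≈ 1.7500)
n(r) = 38/5 (n(r) = 8 + (1/5)*(-2) = 8 - 2/5 = 38/5)
I = -7/2 ≈ -3.5000
m(O) = -(7/4 + O)*(38/5 + O)/4 (m(O) = -(O + 7/4)*(O + 38/5)/4 = -(7/4 + O)*(38/5 + O)/4)
K(s) = 0
R(3) - K(m(I)) = 3 - 1*0 = 3 + 0 = 3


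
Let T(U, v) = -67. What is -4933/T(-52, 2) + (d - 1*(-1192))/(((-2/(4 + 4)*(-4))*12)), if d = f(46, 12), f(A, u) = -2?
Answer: 69463/402 ≈ 172.79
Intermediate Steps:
d = -2
-4933/T(-52, 2) + (d - 1*(-1192))/(((-2/(4 + 4)*(-4))*12)) = -4933/(-67) + (-2 - 1*(-1192))/(((-2/(4 + 4)*(-4))*12)) = -4933*(-1/67) + (-2 + 1192)/(((-2/8*(-4))*12)) = 4933/67 + 1190/(((-2*⅛*(-4))*12)) = 4933/67 + 1190/((-¼*(-4)*12)) = 4933/67 + 1190/((1*12)) = 4933/67 + 1190/12 = 4933/67 + 1190*(1/12) = 4933/67 + 595/6 = 69463/402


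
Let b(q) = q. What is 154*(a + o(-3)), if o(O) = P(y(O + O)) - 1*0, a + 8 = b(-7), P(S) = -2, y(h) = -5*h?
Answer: -2618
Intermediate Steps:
a = -15 (a = -8 - 7 = -15)
o(O) = -2 (o(O) = -2 - 1*0 = -2 + 0 = -2)
154*(a + o(-3)) = 154*(-15 - 2) = 154*(-17) = -2618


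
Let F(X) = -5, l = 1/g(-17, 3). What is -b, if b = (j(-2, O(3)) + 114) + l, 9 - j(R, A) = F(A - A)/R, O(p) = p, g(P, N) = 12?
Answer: -1447/12 ≈ -120.58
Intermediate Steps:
l = 1/12 ≈ 0.083333
j(R, A) = 9 + 5/R (j(R, A) = 9 - (-5)/R = 9 + 5/R)
b = 1447/12 (b = ((9 + 5/(-2)) + 114) + 1/12 = ((9 + 5*(-1/2)) + 114) + 1/12 = ((9 - 5/2) + 114) + 1/12 = (13/2 + 114) + 1/12 = 241/2 + 1/12 = 1447/12 ≈ 120.58)
-b = -1*1447/12 = -1447/12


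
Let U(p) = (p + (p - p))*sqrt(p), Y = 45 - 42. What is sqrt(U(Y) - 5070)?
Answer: sqrt(-5070 + 3*sqrt(3)) ≈ 71.167*I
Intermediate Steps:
Y = 3
U(p) = p**(3/2) (U(p) = (p + 0)*sqrt(p) = p*sqrt(p) = p**(3/2))
sqrt(U(Y) - 5070) = sqrt(3**(3/2) - 5070) = sqrt(3*sqrt(3) - 5070) = sqrt(-5070 + 3*sqrt(3))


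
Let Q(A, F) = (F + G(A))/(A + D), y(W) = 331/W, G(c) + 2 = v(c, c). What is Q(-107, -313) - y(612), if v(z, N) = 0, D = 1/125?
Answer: 1092817/454716 ≈ 2.4033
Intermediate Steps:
D = 1/125 ≈ 0.0080000
G(c) = -2 (G(c) = -2 + 0 = -2)
Q(A, F) = (-2 + F)/(1/125 + A) (Q(A, F) = (F - 2)/(A + 1/125) = (-2 + F)/(1/125 + A))
Q(-107, -313) - y(612) = 125*(-2 - 313)/(1 + 125*(-107)) - 331/612 = 125*(-315)/(1 - 13375) - 331/612 = 125*(-315)/(-13374) - 1*331/612 = 125*(-1/13374)*(-315) - 331/612 = 4375/1486 - 331/612 = 1092817/454716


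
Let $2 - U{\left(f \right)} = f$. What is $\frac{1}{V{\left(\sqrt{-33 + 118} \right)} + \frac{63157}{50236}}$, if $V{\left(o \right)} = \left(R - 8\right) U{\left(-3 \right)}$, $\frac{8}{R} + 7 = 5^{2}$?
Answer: $- \frac{452124}{16511827} \approx -0.027382$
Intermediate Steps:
$U{\left(f \right)} = 2 - f$
$R = \frac{4}{9}$ ($R = \frac{8}{-7 + 5^{2}} = \frac{8}{-7 + 25} = \frac{8}{18} = 8 \cdot \frac{1}{18} = \frac{4}{9} \approx 0.44444$)
$V{\left(o \right)} = - \frac{340}{9}$ ($V{\left(o \right)} = \left(\frac{4}{9} - 8\right) \left(2 - -3\right) = - \frac{68 \left(2 + 3\right)}{9} = \left(- \frac{68}{9}\right) 5 = - \frac{340}{9}$)
$\frac{1}{V{\left(\sqrt{-33 + 118} \right)} + \frac{63157}{50236}} = \frac{1}{- \frac{340}{9} + \frac{63157}{50236}} = \frac{1}{- \frac{16511827}{452124}} = - \frac{452124}{16511827}$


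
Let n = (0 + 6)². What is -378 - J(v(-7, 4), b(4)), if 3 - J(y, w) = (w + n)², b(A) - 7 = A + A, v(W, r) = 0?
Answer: 2220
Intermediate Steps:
b(A) = 7 + 2*A (b(A) = 7 + (A + A) = 7 + 2*A)
n = 36 (n = 6² = 36)
J(y, w) = 3 - (36 + w)² (J(y, w) = 3 - (w + 36)² = 3 - (36 + w)²)
-378 - J(v(-7, 4), b(4)) = -378 - (3 - (36 + (7 + 2*4))²) = -378 - (3 - (36 + (7 + 8))²) = -378 - (3 - (36 + 15)²) = -378 - (3 - 1*51²) = -378 - (3 - 1*2601) = -378 - (3 - 2601) = -378 - 1*(-2598) = -378 + 2598 = 2220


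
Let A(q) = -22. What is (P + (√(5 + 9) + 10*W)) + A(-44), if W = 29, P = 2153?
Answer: 2421 + √14 ≈ 2424.7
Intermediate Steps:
(P + (√(5 + 9) + 10*W)) + A(-44) = (2153 + (√(5 + 9) + 10*29)) - 22 = (2153 + (√14 + 290)) - 22 = (2153 + (290 + √14)) - 22 = (2443 + √14) - 22 = 2421 + √14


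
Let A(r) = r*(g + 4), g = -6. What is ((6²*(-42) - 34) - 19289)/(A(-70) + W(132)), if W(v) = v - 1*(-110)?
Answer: -20835/382 ≈ -54.542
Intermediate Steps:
A(r) = -2*r (A(r) = r*(-6 + 4) = r*(-2) = -2*r)
W(v) = 110 + v (W(v) = v + 110 = 110 + v)
((6²*(-42) - 34) - 19289)/(A(-70) + W(132)) = ((6²*(-42) - 34) - 19289)/(-2*(-70) + (110 + 132)) = ((36*(-42) - 34) - 19289)/(140 + 242) = ((-1512 - 34) - 19289)/382 = (-1546 - 19289)*(1/382) = -20835*1/382 = -20835/382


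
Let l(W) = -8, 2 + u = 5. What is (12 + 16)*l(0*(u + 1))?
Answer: -224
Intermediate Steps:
u = 3 (u = -2 + 5 = 3)
(12 + 16)*l(0*(u + 1)) = (12 + 16)*(-8) = 28*(-8) = -224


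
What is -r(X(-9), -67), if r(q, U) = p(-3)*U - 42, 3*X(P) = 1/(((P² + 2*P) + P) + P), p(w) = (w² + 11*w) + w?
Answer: -1767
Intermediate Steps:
p(w) = w² + 12*w
X(P) = 1/(3*(P² + 4*P)) (X(P) = 1/(3*(((P² + 2*P) + P) + P)) = 1/(3*((P² + 3*P) + P)) = 1/(3*(P² + 4*P)))
r(q, U) = -42 - 27*U (r(q, U) = (-3*(12 - 3))*U - 42 = (-3*9)*U - 42 = -27*U - 42 = -42 - 27*U)
-r(X(-9), -67) = -(-42 - 27*(-67)) = -(-42 + 1809) = -1*1767 = -1767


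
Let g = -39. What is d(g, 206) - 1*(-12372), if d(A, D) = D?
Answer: 12578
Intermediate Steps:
d(g, 206) - 1*(-12372) = 206 - 1*(-12372) = 206 + 12372 = 12578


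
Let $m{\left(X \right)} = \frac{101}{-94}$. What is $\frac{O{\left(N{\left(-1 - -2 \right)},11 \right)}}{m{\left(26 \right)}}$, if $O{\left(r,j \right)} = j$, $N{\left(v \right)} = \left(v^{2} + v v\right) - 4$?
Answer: $- \frac{1034}{101} \approx -10.238$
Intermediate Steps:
$N{\left(v \right)} = -4 + 2 v^{2}$ ($N{\left(v \right)} = \left(v^{2} + v^{2}\right) - 4 = 2 v^{2} - 4 = -4 + 2 v^{2}$)
$m{\left(X \right)} = - \frac{101}{94}$ ($m{\left(X \right)} = 101 \left(- \frac{1}{94}\right) = - \frac{101}{94}$)
$\frac{O{\left(N{\left(-1 - -2 \right)},11 \right)}}{m{\left(26 \right)}} = \frac{11}{- \frac{101}{94}} = 11 \left(- \frac{94}{101}\right) = - \frac{1034}{101}$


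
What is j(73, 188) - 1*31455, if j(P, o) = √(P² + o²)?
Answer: -31455 + √40673 ≈ -31253.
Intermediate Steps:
j(73, 188) - 1*31455 = √(73² + 188²) - 1*31455 = √(5329 + 35344) - 31455 = √40673 - 31455 = -31455 + √40673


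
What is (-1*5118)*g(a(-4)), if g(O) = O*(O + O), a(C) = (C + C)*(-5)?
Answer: -16377600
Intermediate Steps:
a(C) = -10*C (a(C) = (2*C)*(-5) = -10*C)
g(O) = 2*O² (g(O) = O*(2*O) = 2*O²)
(-1*5118)*g(a(-4)) = (-1*5118)*(2*(-10*(-4))²) = -10236*40² = -10236*1600 = -5118*3200 = -16377600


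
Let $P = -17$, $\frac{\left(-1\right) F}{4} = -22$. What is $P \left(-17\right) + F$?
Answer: $377$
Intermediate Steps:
$F = 88$ ($F = \left(-4\right) \left(-22\right) = 88$)
$P \left(-17\right) + F = \left(-17\right) \left(-17\right) + 88 = 289 + 88 = 377$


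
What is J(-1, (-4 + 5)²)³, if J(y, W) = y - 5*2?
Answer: -1331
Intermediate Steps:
J(y, W) = -10 + y (J(y, W) = y - 10 = -10 + y)
J(-1, (-4 + 5)²)³ = (-10 - 1)³ = (-11)³ = -1331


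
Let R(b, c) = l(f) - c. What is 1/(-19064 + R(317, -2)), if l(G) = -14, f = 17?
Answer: -1/19076 ≈ -5.2422e-5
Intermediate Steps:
R(b, c) = -14 - c
1/(-19064 + R(317, -2)) = 1/(-19064 + (-14 - 1*(-2))) = 1/(-19064 + (-14 + 2)) = 1/(-19064 - 12) = 1/(-19076) = -1/19076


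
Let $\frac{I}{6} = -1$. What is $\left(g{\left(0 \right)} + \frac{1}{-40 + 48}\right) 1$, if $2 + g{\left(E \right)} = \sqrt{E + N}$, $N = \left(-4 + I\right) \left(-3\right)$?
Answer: $- \frac{15}{8} + \sqrt{30} \approx 3.6022$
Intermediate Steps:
$I = -6$ ($I = 6 \left(-1\right) = -6$)
$N = 30$ ($N = \left(-4 - 6\right) \left(-3\right) = \left(-10\right) \left(-3\right) = 30$)
$g{\left(E \right)} = -2 + \sqrt{30 + E}$ ($g{\left(E \right)} = -2 + \sqrt{E + 30} = -2 + \sqrt{30 + E}$)
$\left(g{\left(0 \right)} + \frac{1}{-40 + 48}\right) 1 = \left(\left(-2 + \sqrt{30 + 0}\right) + \frac{1}{-40 + 48}\right) 1 = \left(\left(-2 + \sqrt{30}\right) + \frac{1}{8}\right) 1 = \left(- \frac{15}{8} + \sqrt{30}\right) 1 = - \frac{15}{8} + \sqrt{30}$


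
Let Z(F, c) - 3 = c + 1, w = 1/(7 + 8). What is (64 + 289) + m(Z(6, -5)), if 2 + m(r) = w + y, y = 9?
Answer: 5401/15 ≈ 360.07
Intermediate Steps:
w = 1/15 ≈ 0.066667
Z(F, c) = 4 + c (Z(F, c) = 3 + (c + 1) = 3 + (1 + c) = 4 + c)
m(r) = 106/15 (m(r) = -2 + (1/15 + 9) = -2 + 136/15 = 106/15)
(64 + 289) + m(Z(6, -5)) = (64 + 289) + 106/15 = 353 + 106/15 = 5401/15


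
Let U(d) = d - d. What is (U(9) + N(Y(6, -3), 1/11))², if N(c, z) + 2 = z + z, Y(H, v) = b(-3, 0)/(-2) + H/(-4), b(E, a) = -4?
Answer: 400/121 ≈ 3.3058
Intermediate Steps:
Y(H, v) = 2 - H/4 (Y(H, v) = -4/(-2) + H/(-4) = -4*(-½) + H*(-¼) = 2 - H/4)
N(c, z) = -2 + 2*z (N(c, z) = -2 + (z + z) = -2 + 2*z)
U(d) = 0
(U(9) + N(Y(6, -3), 1/11))² = (0 + (-2 + 2/11))² = (0 - 20/11)² = (-20/11)² = 400/121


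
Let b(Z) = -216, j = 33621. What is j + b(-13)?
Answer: 33405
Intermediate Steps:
j + b(-13) = 33621 - 216 = 33405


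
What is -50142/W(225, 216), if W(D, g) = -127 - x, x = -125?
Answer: 25071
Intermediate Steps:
W(D, g) = -2 (W(D, g) = -127 - 1*(-125) = -127 + 125 = -2)
-50142/W(225, 216) = -50142/(-2) = -50142*(-1/2) = 25071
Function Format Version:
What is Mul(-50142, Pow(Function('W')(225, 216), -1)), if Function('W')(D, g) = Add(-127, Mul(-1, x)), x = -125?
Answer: 25071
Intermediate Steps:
Function('W')(D, g) = -2 (Function('W')(D, g) = Add(-127, Mul(-1, -125)) = Add(-127, 125) = -2)
Mul(-50142, Pow(Function('W')(225, 216), -1)) = Mul(-50142, Pow(-2, -1)) = Mul(-50142, Rational(-1, 2)) = 25071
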